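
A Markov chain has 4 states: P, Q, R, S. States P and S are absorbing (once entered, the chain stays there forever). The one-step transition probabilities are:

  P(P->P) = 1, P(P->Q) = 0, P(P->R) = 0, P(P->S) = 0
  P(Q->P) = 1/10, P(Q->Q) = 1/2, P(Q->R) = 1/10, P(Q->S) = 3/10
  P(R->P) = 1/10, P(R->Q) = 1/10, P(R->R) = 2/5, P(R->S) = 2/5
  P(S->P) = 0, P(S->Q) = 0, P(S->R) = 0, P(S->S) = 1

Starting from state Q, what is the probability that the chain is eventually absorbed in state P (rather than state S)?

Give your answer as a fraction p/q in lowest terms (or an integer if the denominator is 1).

Let a_i = P(absorbed in P | start in state i).
Boundary conditions: a_P = 1, a_S = 0.
For each transient state i, a_i = sum_j P(i->j) * a_j:
  a_Q = 1/10*a_P + 1/2*a_Q + 1/10*a_R + 3/10*a_S
  a_R = 1/10*a_P + 1/10*a_Q + 2/5*a_R + 2/5*a_S

Substituting a_P = 1 and a_S = 0, rearrange to (I - Q) a = r where r[i] = P(i -> P):
  [1/2, -1/10] . (a_Q, a_R) = 1/10
  [-1/10, 3/5] . (a_Q, a_R) = 1/10

Solving yields:
  a_Q = 7/29
  a_R = 6/29

Starting state is Q, so the absorption probability is a_Q = 7/29.

Answer: 7/29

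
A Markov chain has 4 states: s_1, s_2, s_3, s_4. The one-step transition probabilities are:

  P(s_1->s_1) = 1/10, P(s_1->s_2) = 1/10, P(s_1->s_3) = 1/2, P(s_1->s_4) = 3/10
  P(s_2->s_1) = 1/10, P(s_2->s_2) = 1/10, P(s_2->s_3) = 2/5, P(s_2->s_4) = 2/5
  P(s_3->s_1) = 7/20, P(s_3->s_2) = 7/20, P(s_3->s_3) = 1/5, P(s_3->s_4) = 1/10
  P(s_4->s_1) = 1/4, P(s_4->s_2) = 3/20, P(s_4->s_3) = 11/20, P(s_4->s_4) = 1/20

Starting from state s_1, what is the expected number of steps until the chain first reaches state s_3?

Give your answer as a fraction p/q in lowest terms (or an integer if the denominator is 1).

Let h_i = expected steps to first reach s_3 from state i.
Boundary: h_s_3 = 0.
First-step equations for the other states:
  h_s_1 = 1 + 1/10*h_s_1 + 1/10*h_s_2 + 1/2*h_s_3 + 3/10*h_s_4
  h_s_2 = 1 + 1/10*h_s_1 + 1/10*h_s_2 + 2/5*h_s_3 + 2/5*h_s_4
  h_s_4 = 1 + 1/4*h_s_1 + 3/20*h_s_2 + 11/20*h_s_3 + 1/20*h_s_4

Substituting h_s_3 = 0 and rearranging gives the linear system (I - Q) h = 1:
  [9/10, -1/10, -3/10] . (h_s_1, h_s_2, h_s_4) = 1
  [-1/10, 9/10, -2/5] . (h_s_1, h_s_2, h_s_4) = 1
  [-1/4, -3/20, 19/20] . (h_s_1, h_s_2, h_s_4) = 1

Solving yields:
  h_s_1 = 415/208
  h_s_2 = 35/16
  h_s_4 = 25/13

Starting state is s_1, so the expected hitting time is h_s_1 = 415/208.

Answer: 415/208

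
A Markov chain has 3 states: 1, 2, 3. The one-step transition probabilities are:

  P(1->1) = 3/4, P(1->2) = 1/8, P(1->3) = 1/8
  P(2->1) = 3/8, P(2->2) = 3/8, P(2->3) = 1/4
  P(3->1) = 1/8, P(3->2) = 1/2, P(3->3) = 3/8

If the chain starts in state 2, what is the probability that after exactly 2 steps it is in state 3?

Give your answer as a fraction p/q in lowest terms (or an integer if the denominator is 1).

Computing P^2 by repeated multiplication:
P^1 =
  1: [3/4, 1/8, 1/8]
  2: [3/8, 3/8, 1/4]
  3: [1/8, 1/2, 3/8]
P^2 =
  1: [5/8, 13/64, 11/64]
  2: [29/64, 5/16, 15/64]
  3: [21/64, 25/64, 9/32]

(P^2)[2 -> 3] = 15/64

Answer: 15/64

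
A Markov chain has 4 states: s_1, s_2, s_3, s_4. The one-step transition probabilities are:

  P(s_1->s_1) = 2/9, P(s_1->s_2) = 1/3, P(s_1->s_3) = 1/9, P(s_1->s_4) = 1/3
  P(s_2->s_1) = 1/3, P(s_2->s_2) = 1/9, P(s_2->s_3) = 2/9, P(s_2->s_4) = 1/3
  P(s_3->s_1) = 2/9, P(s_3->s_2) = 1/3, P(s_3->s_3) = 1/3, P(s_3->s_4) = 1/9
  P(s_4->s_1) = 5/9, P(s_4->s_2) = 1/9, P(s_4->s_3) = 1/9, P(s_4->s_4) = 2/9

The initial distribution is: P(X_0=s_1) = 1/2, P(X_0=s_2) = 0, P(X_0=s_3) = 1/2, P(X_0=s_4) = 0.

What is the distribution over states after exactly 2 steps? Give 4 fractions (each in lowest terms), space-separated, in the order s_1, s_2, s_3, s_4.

Answer: 1/3 17/81 16/81 7/27

Derivation:
Propagating the distribution step by step (d_{t+1} = d_t * P):
d_0 = (s_1=1/2, s_2=0, s_3=1/2, s_4=0)
  d_1[s_1] = 1/2*2/9 + 0*1/3 + 1/2*2/9 + 0*5/9 = 2/9
  d_1[s_2] = 1/2*1/3 + 0*1/9 + 1/2*1/3 + 0*1/9 = 1/3
  d_1[s_3] = 1/2*1/9 + 0*2/9 + 1/2*1/3 + 0*1/9 = 2/9
  d_1[s_4] = 1/2*1/3 + 0*1/3 + 1/2*1/9 + 0*2/9 = 2/9
d_1 = (s_1=2/9, s_2=1/3, s_3=2/9, s_4=2/9)
  d_2[s_1] = 2/9*2/9 + 1/3*1/3 + 2/9*2/9 + 2/9*5/9 = 1/3
  d_2[s_2] = 2/9*1/3 + 1/3*1/9 + 2/9*1/3 + 2/9*1/9 = 17/81
  d_2[s_3] = 2/9*1/9 + 1/3*2/9 + 2/9*1/3 + 2/9*1/9 = 16/81
  d_2[s_4] = 2/9*1/3 + 1/3*1/3 + 2/9*1/9 + 2/9*2/9 = 7/27
d_2 = (s_1=1/3, s_2=17/81, s_3=16/81, s_4=7/27)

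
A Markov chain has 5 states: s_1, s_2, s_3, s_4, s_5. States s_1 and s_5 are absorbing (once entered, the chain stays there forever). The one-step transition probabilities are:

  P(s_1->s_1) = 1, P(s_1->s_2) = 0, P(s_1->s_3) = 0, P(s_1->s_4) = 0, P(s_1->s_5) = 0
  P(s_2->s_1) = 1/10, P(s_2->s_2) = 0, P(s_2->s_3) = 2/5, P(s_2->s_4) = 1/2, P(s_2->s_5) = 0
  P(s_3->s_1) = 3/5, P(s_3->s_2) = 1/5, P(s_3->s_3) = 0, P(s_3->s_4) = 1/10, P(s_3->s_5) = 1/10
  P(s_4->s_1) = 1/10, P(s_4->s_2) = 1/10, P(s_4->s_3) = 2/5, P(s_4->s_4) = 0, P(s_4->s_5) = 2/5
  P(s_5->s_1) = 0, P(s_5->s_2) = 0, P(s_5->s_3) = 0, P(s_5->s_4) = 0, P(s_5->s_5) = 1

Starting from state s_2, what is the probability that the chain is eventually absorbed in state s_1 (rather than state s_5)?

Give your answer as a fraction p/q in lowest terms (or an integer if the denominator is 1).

Answer: 85/131

Derivation:
Let a_i = P(absorbed in s_1 | start in state i).
Boundary conditions: a_s_1 = 1, a_s_5 = 0.
For each transient state i, a_i = sum_j P(i->j) * a_j:
  a_s_2 = 1/10*a_s_1 + 0*a_s_2 + 2/5*a_s_3 + 1/2*a_s_4 + 0*a_s_5
  a_s_3 = 3/5*a_s_1 + 1/5*a_s_2 + 0*a_s_3 + 1/10*a_s_4 + 1/10*a_s_5
  a_s_4 = 1/10*a_s_1 + 1/10*a_s_2 + 2/5*a_s_3 + 0*a_s_4 + 2/5*a_s_5

Substituting a_s_1 = 1 and a_s_5 = 0, rearrange to (I - Q) a = r where r[i] = P(i -> s_1):
  [1, -2/5, -1/2] . (a_s_2, a_s_3, a_s_4) = 1/10
  [-1/5, 1, -1/10] . (a_s_2, a_s_3, a_s_4) = 3/5
  [-1/10, -2/5, 1] . (a_s_2, a_s_3, a_s_4) = 1/10

Solving yields:
  a_s_2 = 85/131
  a_s_3 = 611/786
  a_s_4 = 187/393

Starting state is s_2, so the absorption probability is a_s_2 = 85/131.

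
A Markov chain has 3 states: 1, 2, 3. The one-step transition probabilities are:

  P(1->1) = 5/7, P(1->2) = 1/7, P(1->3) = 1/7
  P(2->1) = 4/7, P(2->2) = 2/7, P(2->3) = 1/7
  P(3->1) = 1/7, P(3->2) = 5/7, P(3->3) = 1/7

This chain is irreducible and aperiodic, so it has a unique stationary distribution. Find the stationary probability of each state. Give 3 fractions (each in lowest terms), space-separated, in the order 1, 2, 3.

Answer: 25/42 11/42 1/7

Derivation:
The stationary distribution satisfies pi = pi * P, i.e.:
  pi_1 = 5/7*pi_1 + 4/7*pi_2 + 1/7*pi_3
  pi_2 = 1/7*pi_1 + 2/7*pi_2 + 5/7*pi_3
  pi_3 = 1/7*pi_1 + 1/7*pi_2 + 1/7*pi_3
with normalization: pi_1 + pi_2 + pi_3 = 1.

Using the first 2 balance equations plus normalization, the linear system A*pi = b is:
  [-2/7, 4/7, 1/7] . pi = 0
  [1/7, -5/7, 5/7] . pi = 0
  [1, 1, 1] . pi = 1

Solving yields:
  pi_1 = 25/42
  pi_2 = 11/42
  pi_3 = 1/7

Verification (pi * P):
  25/42*5/7 + 11/42*4/7 + 1/7*1/7 = 25/42 = pi_1  (ok)
  25/42*1/7 + 11/42*2/7 + 1/7*5/7 = 11/42 = pi_2  (ok)
  25/42*1/7 + 11/42*1/7 + 1/7*1/7 = 1/7 = pi_3  (ok)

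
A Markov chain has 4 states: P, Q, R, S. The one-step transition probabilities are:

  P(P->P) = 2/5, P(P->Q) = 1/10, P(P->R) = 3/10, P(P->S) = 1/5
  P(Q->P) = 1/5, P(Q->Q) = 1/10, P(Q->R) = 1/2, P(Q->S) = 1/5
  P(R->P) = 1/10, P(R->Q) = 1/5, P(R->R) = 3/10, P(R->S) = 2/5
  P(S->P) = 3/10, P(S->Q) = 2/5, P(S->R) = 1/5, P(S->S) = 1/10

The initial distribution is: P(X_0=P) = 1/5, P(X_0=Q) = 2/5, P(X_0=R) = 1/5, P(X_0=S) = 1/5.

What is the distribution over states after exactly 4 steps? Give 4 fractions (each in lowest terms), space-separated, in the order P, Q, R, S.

Answer: 751/3125 634/3125 127/400 2393/10000

Derivation:
Propagating the distribution step by step (d_{t+1} = d_t * P):
d_0 = (P=1/5, Q=2/5, R=1/5, S=1/5)
  d_1[P] = 1/5*2/5 + 2/5*1/5 + 1/5*1/10 + 1/5*3/10 = 6/25
  d_1[Q] = 1/5*1/10 + 2/5*1/10 + 1/5*1/5 + 1/5*2/5 = 9/50
  d_1[R] = 1/5*3/10 + 2/5*1/2 + 1/5*3/10 + 1/5*1/5 = 9/25
  d_1[S] = 1/5*1/5 + 2/5*1/5 + 1/5*2/5 + 1/5*1/10 = 11/50
d_1 = (P=6/25, Q=9/50, R=9/25, S=11/50)
  d_2[P] = 6/25*2/5 + 9/50*1/5 + 9/25*1/10 + 11/50*3/10 = 117/500
  d_2[Q] = 6/25*1/10 + 9/50*1/10 + 9/25*1/5 + 11/50*2/5 = 101/500
  d_2[R] = 6/25*3/10 + 9/50*1/2 + 9/25*3/10 + 11/50*1/5 = 157/500
  d_2[S] = 6/25*1/5 + 9/50*1/5 + 9/25*2/5 + 11/50*1/10 = 1/4
d_2 = (P=117/500, Q=101/500, R=157/500, S=1/4)
  d_3[P] = 117/500*2/5 + 101/500*1/5 + 157/500*1/10 + 1/4*3/10 = 601/2500
  d_3[Q] = 117/500*1/10 + 101/500*1/10 + 157/500*1/5 + 1/4*2/5 = 129/625
  d_3[R] = 117/500*3/10 + 101/500*1/2 + 157/500*3/10 + 1/4*1/5 = 1577/5000
  d_3[S] = 117/500*1/5 + 101/500*1/5 + 157/500*2/5 + 1/4*1/10 = 1189/5000
d_3 = (P=601/2500, Q=129/625, R=1577/5000, S=1189/5000)
  d_4[P] = 601/2500*2/5 + 129/625*1/5 + 1577/5000*1/10 + 1189/5000*3/10 = 751/3125
  d_4[Q] = 601/2500*1/10 + 129/625*1/10 + 1577/5000*1/5 + 1189/5000*2/5 = 634/3125
  d_4[R] = 601/2500*3/10 + 129/625*1/2 + 1577/5000*3/10 + 1189/5000*1/5 = 127/400
  d_4[S] = 601/2500*1/5 + 129/625*1/5 + 1577/5000*2/5 + 1189/5000*1/10 = 2393/10000
d_4 = (P=751/3125, Q=634/3125, R=127/400, S=2393/10000)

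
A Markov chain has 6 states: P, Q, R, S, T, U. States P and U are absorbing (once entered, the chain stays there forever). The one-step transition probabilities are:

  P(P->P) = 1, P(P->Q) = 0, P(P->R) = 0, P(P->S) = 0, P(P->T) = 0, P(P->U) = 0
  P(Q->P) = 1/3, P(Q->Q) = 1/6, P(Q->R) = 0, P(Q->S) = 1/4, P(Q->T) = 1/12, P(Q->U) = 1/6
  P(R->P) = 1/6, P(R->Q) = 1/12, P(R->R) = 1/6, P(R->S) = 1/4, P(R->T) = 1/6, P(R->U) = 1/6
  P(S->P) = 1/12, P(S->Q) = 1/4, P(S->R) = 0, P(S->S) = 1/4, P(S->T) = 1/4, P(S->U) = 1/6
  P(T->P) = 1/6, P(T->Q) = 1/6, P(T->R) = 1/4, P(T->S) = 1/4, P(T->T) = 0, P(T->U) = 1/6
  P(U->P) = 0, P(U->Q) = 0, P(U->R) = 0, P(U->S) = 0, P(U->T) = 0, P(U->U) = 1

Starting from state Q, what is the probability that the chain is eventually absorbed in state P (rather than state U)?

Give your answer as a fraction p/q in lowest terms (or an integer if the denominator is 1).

Answer: 1495/2511

Derivation:
Let a_i = P(absorbed in P | start in state i).
Boundary conditions: a_P = 1, a_U = 0.
For each transient state i, a_i = sum_j P(i->j) * a_j:
  a_Q = 1/3*a_P + 1/6*a_Q + 0*a_R + 1/4*a_S + 1/12*a_T + 1/6*a_U
  a_R = 1/6*a_P + 1/12*a_Q + 1/6*a_R + 1/4*a_S + 1/6*a_T + 1/6*a_U
  a_S = 1/12*a_P + 1/4*a_Q + 0*a_R + 1/4*a_S + 1/4*a_T + 1/6*a_U
  a_T = 1/6*a_P + 1/6*a_Q + 1/4*a_R + 1/4*a_S + 0*a_T + 1/6*a_U

Substituting a_P = 1 and a_U = 0, rearrange to (I - Q) a = r where r[i] = P(i -> P):
  [5/6, 0, -1/4, -1/12] . (a_Q, a_R, a_S, a_T) = 1/3
  [-1/12, 5/6, -1/4, -1/6] . (a_Q, a_R, a_S, a_T) = 1/6
  [-1/4, 0, 3/4, -1/4] . (a_Q, a_R, a_S, a_T) = 1/12
  [-1/6, -1/4, -1/4, 1] . (a_Q, a_R, a_S, a_T) = 1/6

Solving yields:
  a_Q = 1495/2511
  a_R = 41/81
  a_S = 3619/7533
  a_T = 143/279

Starting state is Q, so the absorption probability is a_Q = 1495/2511.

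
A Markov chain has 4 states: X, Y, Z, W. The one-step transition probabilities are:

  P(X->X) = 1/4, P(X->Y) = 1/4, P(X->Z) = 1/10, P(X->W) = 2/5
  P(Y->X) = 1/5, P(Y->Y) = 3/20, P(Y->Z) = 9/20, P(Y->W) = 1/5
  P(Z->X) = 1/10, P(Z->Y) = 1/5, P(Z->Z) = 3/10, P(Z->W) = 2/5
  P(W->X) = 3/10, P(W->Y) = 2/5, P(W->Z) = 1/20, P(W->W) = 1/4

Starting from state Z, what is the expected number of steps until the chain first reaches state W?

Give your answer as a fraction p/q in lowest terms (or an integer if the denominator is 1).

Let h_i = expected steps to first reach W from state i.
Boundary: h_W = 0.
First-step equations for the other states:
  h_X = 1 + 1/4*h_X + 1/4*h_Y + 1/10*h_Z + 2/5*h_W
  h_Y = 1 + 1/5*h_X + 3/20*h_Y + 9/20*h_Z + 1/5*h_W
  h_Z = 1 + 1/10*h_X + 1/5*h_Y + 3/10*h_Z + 2/5*h_W

Substituting h_W = 0 and rearranging gives the linear system (I - Q) h = 1:
  [3/4, -1/4, -1/10] . (h_X, h_Y, h_Z) = 1
  [-1/5, 17/20, -9/20] . (h_X, h_Y, h_Z) = 1
  [-1/10, -1/5, 7/10] . (h_X, h_Y, h_Z) = 1

Solving yields:
  h_X = 359/128
  h_Y = 423/128
  h_Z = 355/128

Starting state is Z, so the expected hitting time is h_Z = 355/128.

Answer: 355/128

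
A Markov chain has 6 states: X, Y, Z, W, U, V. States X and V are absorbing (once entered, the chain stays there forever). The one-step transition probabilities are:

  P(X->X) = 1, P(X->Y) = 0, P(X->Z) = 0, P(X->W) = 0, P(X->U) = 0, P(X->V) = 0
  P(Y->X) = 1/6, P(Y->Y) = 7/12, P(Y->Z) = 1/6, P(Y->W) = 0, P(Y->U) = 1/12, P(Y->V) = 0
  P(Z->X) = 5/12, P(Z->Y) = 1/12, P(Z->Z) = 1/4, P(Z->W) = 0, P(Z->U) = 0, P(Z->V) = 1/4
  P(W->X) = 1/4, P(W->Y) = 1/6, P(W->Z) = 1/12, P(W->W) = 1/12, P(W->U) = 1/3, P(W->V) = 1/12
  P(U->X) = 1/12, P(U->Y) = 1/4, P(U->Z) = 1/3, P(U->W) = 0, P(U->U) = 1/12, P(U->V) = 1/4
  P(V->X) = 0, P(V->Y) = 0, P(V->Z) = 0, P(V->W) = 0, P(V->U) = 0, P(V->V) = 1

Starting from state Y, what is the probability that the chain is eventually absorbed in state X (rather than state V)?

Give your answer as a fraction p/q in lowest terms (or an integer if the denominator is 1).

Let a_i = P(absorbed in X | start in state i).
Boundary conditions: a_X = 1, a_V = 0.
For each transient state i, a_i = sum_j P(i->j) * a_j:
  a_Y = 1/6*a_X + 7/12*a_Y + 1/6*a_Z + 0*a_W + 1/12*a_U + 0*a_V
  a_Z = 5/12*a_X + 1/12*a_Y + 1/4*a_Z + 0*a_W + 0*a_U + 1/4*a_V
  a_W = 1/4*a_X + 1/6*a_Y + 1/12*a_Z + 1/12*a_W + 1/3*a_U + 1/12*a_V
  a_U = 1/12*a_X + 1/4*a_Y + 1/3*a_Z + 0*a_W + 1/12*a_U + 1/4*a_V

Substituting a_X = 1 and a_V = 0, rearrange to (I - Q) a = r where r[i] = P(i -> X):
  [5/12, -1/6, 0, -1/12] . (a_Y, a_Z, a_W, a_U) = 1/6
  [-1/12, 3/4, 0, 0] . (a_Y, a_Z, a_W, a_U) = 5/12
  [-1/6, -1/12, 11/12, -1/3] . (a_Y, a_Z, a_W, a_U) = 1/4
  [-1/4, -1/3, 0, 11/12] . (a_Y, a_Z, a_W, a_U) = 1/12

Solving yields:
  a_Y = 337/442
  a_Z = 283/442
  a_W = 293/442
  a_U = 235/442

Starting state is Y, so the absorption probability is a_Y = 337/442.

Answer: 337/442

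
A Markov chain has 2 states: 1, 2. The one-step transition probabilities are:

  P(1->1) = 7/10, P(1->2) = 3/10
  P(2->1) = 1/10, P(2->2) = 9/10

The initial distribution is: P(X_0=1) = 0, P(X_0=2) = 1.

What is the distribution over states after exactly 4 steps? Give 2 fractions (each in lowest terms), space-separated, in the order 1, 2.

Propagating the distribution step by step (d_{t+1} = d_t * P):
d_0 = (1=0, 2=1)
  d_1[1] = 0*7/10 + 1*1/10 = 1/10
  d_1[2] = 0*3/10 + 1*9/10 = 9/10
d_1 = (1=1/10, 2=9/10)
  d_2[1] = 1/10*7/10 + 9/10*1/10 = 4/25
  d_2[2] = 1/10*3/10 + 9/10*9/10 = 21/25
d_2 = (1=4/25, 2=21/25)
  d_3[1] = 4/25*7/10 + 21/25*1/10 = 49/250
  d_3[2] = 4/25*3/10 + 21/25*9/10 = 201/250
d_3 = (1=49/250, 2=201/250)
  d_4[1] = 49/250*7/10 + 201/250*1/10 = 136/625
  d_4[2] = 49/250*3/10 + 201/250*9/10 = 489/625
d_4 = (1=136/625, 2=489/625)

Answer: 136/625 489/625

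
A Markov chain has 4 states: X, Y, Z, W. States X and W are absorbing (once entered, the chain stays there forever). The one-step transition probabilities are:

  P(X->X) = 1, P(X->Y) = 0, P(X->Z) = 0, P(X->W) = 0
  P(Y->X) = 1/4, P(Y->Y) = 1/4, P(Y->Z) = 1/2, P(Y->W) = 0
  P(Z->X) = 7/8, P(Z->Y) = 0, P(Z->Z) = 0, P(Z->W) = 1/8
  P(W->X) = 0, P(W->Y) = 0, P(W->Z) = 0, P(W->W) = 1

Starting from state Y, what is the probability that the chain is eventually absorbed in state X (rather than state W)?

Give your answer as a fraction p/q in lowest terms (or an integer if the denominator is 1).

Let a_i = P(absorbed in X | start in state i).
Boundary conditions: a_X = 1, a_W = 0.
For each transient state i, a_i = sum_j P(i->j) * a_j:
  a_Y = 1/4*a_X + 1/4*a_Y + 1/2*a_Z + 0*a_W
  a_Z = 7/8*a_X + 0*a_Y + 0*a_Z + 1/8*a_W

Substituting a_X = 1 and a_W = 0, rearrange to (I - Q) a = r where r[i] = P(i -> X):
  [3/4, -1/2] . (a_Y, a_Z) = 1/4
  [0, 1] . (a_Y, a_Z) = 7/8

Solving yields:
  a_Y = 11/12
  a_Z = 7/8

Starting state is Y, so the absorption probability is a_Y = 11/12.

Answer: 11/12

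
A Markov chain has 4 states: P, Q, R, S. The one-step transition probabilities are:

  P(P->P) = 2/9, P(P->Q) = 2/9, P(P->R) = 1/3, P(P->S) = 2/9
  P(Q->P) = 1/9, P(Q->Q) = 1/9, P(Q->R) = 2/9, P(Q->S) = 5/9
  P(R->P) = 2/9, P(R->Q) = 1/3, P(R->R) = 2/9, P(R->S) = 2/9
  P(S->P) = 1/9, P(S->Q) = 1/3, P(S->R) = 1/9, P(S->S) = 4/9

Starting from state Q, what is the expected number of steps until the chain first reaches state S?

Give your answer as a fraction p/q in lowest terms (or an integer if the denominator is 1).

Answer: 639/271

Derivation:
Let h_i = expected steps to first reach S from state i.
Boundary: h_S = 0.
First-step equations for the other states:
  h_P = 1 + 2/9*h_P + 2/9*h_Q + 1/3*h_R + 2/9*h_S
  h_Q = 1 + 1/9*h_P + 1/9*h_Q + 2/9*h_R + 5/9*h_S
  h_R = 1 + 2/9*h_P + 1/3*h_Q + 2/9*h_R + 2/9*h_S

Substituting h_S = 0 and rearranging gives the linear system (I - Q) h = 1:
  [7/9, -2/9, -1/3] . (h_P, h_Q, h_R) = 1
  [-1/9, 8/9, -2/9] . (h_P, h_Q, h_R) = 1
  [-2/9, -1/3, 7/9] . (h_P, h_Q, h_R) = 1

Solving yields:
  h_P = 909/271
  h_Q = 639/271
  h_R = 882/271

Starting state is Q, so the expected hitting time is h_Q = 639/271.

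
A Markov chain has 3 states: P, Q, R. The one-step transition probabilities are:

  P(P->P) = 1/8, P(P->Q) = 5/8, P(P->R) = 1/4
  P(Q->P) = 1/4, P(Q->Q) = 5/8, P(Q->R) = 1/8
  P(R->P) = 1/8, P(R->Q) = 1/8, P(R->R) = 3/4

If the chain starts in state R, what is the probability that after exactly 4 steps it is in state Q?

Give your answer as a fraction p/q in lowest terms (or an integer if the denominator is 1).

Computing P^4 by repeated multiplication:
P^1 =
  P: [1/8, 5/8, 1/4]
  Q: [1/4, 5/8, 1/8]
  R: [1/8, 1/8, 3/4]
P^2 =
  P: [13/64, 1/2, 19/64]
  Q: [13/64, 9/16, 15/64]
  R: [9/64, 1/4, 39/64]
P^3 =
  P: [3/16, 61/128, 43/128]
  Q: [25/128, 65/128, 19/64]
  R: [5/32, 41/128, 67/128]
P^4 =
  P: [189/1024, 117/256, 367/1024]
  Q: [193/1024, 61/128, 343/1024]
  R: [169/1024, 93/256, 483/1024]

(P^4)[R -> Q] = 93/256

Answer: 93/256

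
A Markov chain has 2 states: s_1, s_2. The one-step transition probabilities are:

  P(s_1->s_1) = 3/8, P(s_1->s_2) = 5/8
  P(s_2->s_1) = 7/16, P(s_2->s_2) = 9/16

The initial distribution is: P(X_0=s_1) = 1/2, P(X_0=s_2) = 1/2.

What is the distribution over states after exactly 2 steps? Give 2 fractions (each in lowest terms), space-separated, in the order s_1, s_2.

Propagating the distribution step by step (d_{t+1} = d_t * P):
d_0 = (s_1=1/2, s_2=1/2)
  d_1[s_1] = 1/2*3/8 + 1/2*7/16 = 13/32
  d_1[s_2] = 1/2*5/8 + 1/2*9/16 = 19/32
d_1 = (s_1=13/32, s_2=19/32)
  d_2[s_1] = 13/32*3/8 + 19/32*7/16 = 211/512
  d_2[s_2] = 13/32*5/8 + 19/32*9/16 = 301/512
d_2 = (s_1=211/512, s_2=301/512)

Answer: 211/512 301/512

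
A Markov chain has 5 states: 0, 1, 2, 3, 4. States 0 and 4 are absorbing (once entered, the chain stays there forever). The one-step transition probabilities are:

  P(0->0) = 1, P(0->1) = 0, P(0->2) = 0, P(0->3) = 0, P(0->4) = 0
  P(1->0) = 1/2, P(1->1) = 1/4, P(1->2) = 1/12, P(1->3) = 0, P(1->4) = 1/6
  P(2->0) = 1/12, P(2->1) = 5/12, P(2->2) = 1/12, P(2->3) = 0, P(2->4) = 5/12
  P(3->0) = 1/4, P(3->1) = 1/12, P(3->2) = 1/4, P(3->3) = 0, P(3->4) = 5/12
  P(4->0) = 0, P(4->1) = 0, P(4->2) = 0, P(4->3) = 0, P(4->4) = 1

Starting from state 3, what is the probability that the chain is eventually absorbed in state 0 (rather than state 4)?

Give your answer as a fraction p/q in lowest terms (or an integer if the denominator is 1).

Answer: 233/564

Derivation:
Let a_i = P(absorbed in 0 | start in state i).
Boundary conditions: a_0 = 1, a_4 = 0.
For each transient state i, a_i = sum_j P(i->j) * a_j:
  a_1 = 1/2*a_0 + 1/4*a_1 + 1/12*a_2 + 0*a_3 + 1/6*a_4
  a_2 = 1/12*a_0 + 5/12*a_1 + 1/12*a_2 + 0*a_3 + 5/12*a_4
  a_3 = 1/4*a_0 + 1/12*a_1 + 1/4*a_2 + 0*a_3 + 5/12*a_4

Substituting a_0 = 1 and a_4 = 0, rearrange to (I - Q) a = r where r[i] = P(i -> 0):
  [3/4, -1/12, 0] . (a_1, a_2, a_3) = 1/2
  [-5/12, 11/12, 0] . (a_1, a_2, a_3) = 1/12
  [-1/12, -1/4, 1] . (a_1, a_2, a_3) = 1/4

Solving yields:
  a_1 = 67/94
  a_2 = 39/94
  a_3 = 233/564

Starting state is 3, so the absorption probability is a_3 = 233/564.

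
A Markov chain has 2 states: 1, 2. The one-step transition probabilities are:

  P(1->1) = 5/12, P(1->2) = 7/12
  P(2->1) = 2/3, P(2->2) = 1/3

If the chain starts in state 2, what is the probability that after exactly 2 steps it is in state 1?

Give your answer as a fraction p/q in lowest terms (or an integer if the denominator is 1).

Answer: 1/2

Derivation:
Computing P^2 by repeated multiplication:
P^1 =
  1: [5/12, 7/12]
  2: [2/3, 1/3]
P^2 =
  1: [9/16, 7/16]
  2: [1/2, 1/2]

(P^2)[2 -> 1] = 1/2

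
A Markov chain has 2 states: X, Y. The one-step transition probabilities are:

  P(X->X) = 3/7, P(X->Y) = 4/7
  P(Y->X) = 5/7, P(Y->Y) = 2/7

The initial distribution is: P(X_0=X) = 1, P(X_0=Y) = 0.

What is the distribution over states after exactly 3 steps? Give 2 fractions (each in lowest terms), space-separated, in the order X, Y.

Answer: 187/343 156/343

Derivation:
Propagating the distribution step by step (d_{t+1} = d_t * P):
d_0 = (X=1, Y=0)
  d_1[X] = 1*3/7 + 0*5/7 = 3/7
  d_1[Y] = 1*4/7 + 0*2/7 = 4/7
d_1 = (X=3/7, Y=4/7)
  d_2[X] = 3/7*3/7 + 4/7*5/7 = 29/49
  d_2[Y] = 3/7*4/7 + 4/7*2/7 = 20/49
d_2 = (X=29/49, Y=20/49)
  d_3[X] = 29/49*3/7 + 20/49*5/7 = 187/343
  d_3[Y] = 29/49*4/7 + 20/49*2/7 = 156/343
d_3 = (X=187/343, Y=156/343)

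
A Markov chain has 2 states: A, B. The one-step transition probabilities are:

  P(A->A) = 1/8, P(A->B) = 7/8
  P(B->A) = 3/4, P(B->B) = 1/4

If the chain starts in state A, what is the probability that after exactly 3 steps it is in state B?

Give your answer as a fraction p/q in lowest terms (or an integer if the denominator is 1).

Computing P^3 by repeated multiplication:
P^1 =
  A: [1/8, 7/8]
  B: [3/4, 1/4]
P^2 =
  A: [43/64, 21/64]
  B: [9/32, 23/32]
P^3 =
  A: [169/512, 343/512]
  B: [147/256, 109/256]

(P^3)[A -> B] = 343/512

Answer: 343/512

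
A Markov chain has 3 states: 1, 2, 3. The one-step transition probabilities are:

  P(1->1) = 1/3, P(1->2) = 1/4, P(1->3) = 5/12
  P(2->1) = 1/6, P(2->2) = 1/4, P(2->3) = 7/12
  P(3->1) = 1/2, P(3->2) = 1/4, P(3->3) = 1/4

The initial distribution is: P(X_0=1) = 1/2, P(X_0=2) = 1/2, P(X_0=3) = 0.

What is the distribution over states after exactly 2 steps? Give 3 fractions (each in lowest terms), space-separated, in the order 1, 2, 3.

Propagating the distribution step by step (d_{t+1} = d_t * P):
d_0 = (1=1/2, 2=1/2, 3=0)
  d_1[1] = 1/2*1/3 + 1/2*1/6 + 0*1/2 = 1/4
  d_1[2] = 1/2*1/4 + 1/2*1/4 + 0*1/4 = 1/4
  d_1[3] = 1/2*5/12 + 1/2*7/12 + 0*1/4 = 1/2
d_1 = (1=1/4, 2=1/4, 3=1/2)
  d_2[1] = 1/4*1/3 + 1/4*1/6 + 1/2*1/2 = 3/8
  d_2[2] = 1/4*1/4 + 1/4*1/4 + 1/2*1/4 = 1/4
  d_2[3] = 1/4*5/12 + 1/4*7/12 + 1/2*1/4 = 3/8
d_2 = (1=3/8, 2=1/4, 3=3/8)

Answer: 3/8 1/4 3/8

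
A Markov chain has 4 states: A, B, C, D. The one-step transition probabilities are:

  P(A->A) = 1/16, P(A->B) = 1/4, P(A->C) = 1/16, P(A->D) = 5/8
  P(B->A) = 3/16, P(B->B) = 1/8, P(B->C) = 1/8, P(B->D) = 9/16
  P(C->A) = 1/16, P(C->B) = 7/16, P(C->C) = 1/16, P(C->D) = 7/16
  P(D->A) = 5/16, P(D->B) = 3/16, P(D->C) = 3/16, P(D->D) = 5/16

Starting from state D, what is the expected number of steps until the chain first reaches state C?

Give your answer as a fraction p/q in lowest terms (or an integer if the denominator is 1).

Let h_i = expected steps to first reach C from state i.
Boundary: h_C = 0.
First-step equations for the other states:
  h_A = 1 + 1/16*h_A + 1/4*h_B + 1/16*h_C + 5/8*h_D
  h_B = 1 + 3/16*h_A + 1/8*h_B + 1/8*h_C + 9/16*h_D
  h_D = 1 + 5/16*h_A + 3/16*h_B + 3/16*h_C + 5/16*h_D

Substituting h_C = 0 and rearranging gives the linear system (I - Q) h = 1:
  [15/16, -1/4, -5/8] . (h_A, h_B, h_D) = 1
  [-3/16, 7/8, -9/16] . (h_A, h_B, h_D) = 1
  [-5/16, -3/16, 11/16] . (h_A, h_B, h_D) = 1

Solving yields:
  h_A = 6032/803
  h_B = 5728/803
  h_D = 5472/803

Starting state is D, so the expected hitting time is h_D = 5472/803.

Answer: 5472/803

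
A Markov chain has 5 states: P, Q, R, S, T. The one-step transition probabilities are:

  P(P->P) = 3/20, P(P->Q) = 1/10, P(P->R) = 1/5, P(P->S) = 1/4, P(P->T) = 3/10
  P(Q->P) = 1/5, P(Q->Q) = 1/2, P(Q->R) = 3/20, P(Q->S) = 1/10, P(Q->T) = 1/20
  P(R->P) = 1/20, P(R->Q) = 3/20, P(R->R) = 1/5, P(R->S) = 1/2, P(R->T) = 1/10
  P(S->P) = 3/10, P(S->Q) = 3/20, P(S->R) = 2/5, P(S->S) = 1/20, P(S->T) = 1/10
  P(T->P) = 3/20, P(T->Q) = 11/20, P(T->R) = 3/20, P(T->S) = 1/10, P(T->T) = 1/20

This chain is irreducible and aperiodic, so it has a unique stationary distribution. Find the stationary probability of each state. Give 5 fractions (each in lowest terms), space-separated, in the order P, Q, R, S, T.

Answer: 13163/76118 21915/76118 8399/38059 15529/76118 8713/76118

Derivation:
The stationary distribution satisfies pi = pi * P, i.e.:
  pi_P = 3/20*pi_P + 1/5*pi_Q + 1/20*pi_R + 3/10*pi_S + 3/20*pi_T
  pi_Q = 1/10*pi_P + 1/2*pi_Q + 3/20*pi_R + 3/20*pi_S + 11/20*pi_T
  pi_R = 1/5*pi_P + 3/20*pi_Q + 1/5*pi_R + 2/5*pi_S + 3/20*pi_T
  pi_S = 1/4*pi_P + 1/10*pi_Q + 1/2*pi_R + 1/20*pi_S + 1/10*pi_T
  pi_T = 3/10*pi_P + 1/20*pi_Q + 1/10*pi_R + 1/10*pi_S + 1/20*pi_T
with normalization: pi_P + pi_Q + pi_R + pi_S + pi_T = 1.

Using the first 4 balance equations plus normalization, the linear system A*pi = b is:
  [-17/20, 1/5, 1/20, 3/10, 3/20] . pi = 0
  [1/10, -1/2, 3/20, 3/20, 11/20] . pi = 0
  [1/5, 3/20, -4/5, 2/5, 3/20] . pi = 0
  [1/4, 1/10, 1/2, -19/20, 1/10] . pi = 0
  [1, 1, 1, 1, 1] . pi = 1

Solving yields:
  pi_P = 13163/76118
  pi_Q = 21915/76118
  pi_R = 8399/38059
  pi_S = 15529/76118
  pi_T = 8713/76118

Verification (pi * P):
  13163/76118*3/20 + 21915/76118*1/5 + 8399/38059*1/20 + 15529/76118*3/10 + 8713/76118*3/20 = 13163/76118 = pi_P  (ok)
  13163/76118*1/10 + 21915/76118*1/2 + 8399/38059*3/20 + 15529/76118*3/20 + 8713/76118*11/20 = 21915/76118 = pi_Q  (ok)
  13163/76118*1/5 + 21915/76118*3/20 + 8399/38059*1/5 + 15529/76118*2/5 + 8713/76118*3/20 = 8399/38059 = pi_R  (ok)
  13163/76118*1/4 + 21915/76118*1/10 + 8399/38059*1/2 + 15529/76118*1/20 + 8713/76118*1/10 = 15529/76118 = pi_S  (ok)
  13163/76118*3/10 + 21915/76118*1/20 + 8399/38059*1/10 + 15529/76118*1/10 + 8713/76118*1/20 = 8713/76118 = pi_T  (ok)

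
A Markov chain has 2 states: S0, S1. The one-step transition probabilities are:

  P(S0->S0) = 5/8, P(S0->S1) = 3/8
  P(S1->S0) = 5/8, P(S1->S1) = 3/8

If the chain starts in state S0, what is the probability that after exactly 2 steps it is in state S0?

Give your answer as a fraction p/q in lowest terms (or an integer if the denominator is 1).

Computing P^2 by repeated multiplication:
P^1 =
  S0: [5/8, 3/8]
  S1: [5/8, 3/8]
P^2 =
  S0: [5/8, 3/8]
  S1: [5/8, 3/8]

(P^2)[S0 -> S0] = 5/8

Answer: 5/8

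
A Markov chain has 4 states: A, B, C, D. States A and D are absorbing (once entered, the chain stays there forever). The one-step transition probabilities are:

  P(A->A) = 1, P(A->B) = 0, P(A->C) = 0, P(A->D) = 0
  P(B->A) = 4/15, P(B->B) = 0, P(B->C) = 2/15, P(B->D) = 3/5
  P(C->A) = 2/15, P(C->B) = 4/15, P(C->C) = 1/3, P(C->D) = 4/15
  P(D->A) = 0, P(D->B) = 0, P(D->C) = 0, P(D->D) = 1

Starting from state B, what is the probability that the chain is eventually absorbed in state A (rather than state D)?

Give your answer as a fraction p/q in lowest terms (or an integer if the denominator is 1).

Let a_i = P(absorbed in A | start in state i).
Boundary conditions: a_A = 1, a_D = 0.
For each transient state i, a_i = sum_j P(i->j) * a_j:
  a_B = 4/15*a_A + 0*a_B + 2/15*a_C + 3/5*a_D
  a_C = 2/15*a_A + 4/15*a_B + 1/3*a_C + 4/15*a_D

Substituting a_A = 1 and a_D = 0, rearrange to (I - Q) a = r where r[i] = P(i -> A):
  [1, -2/15] . (a_B, a_C) = 4/15
  [-4/15, 2/3] . (a_B, a_C) = 2/15

Solving yields:
  a_B = 22/71
  a_C = 23/71

Starting state is B, so the absorption probability is a_B = 22/71.

Answer: 22/71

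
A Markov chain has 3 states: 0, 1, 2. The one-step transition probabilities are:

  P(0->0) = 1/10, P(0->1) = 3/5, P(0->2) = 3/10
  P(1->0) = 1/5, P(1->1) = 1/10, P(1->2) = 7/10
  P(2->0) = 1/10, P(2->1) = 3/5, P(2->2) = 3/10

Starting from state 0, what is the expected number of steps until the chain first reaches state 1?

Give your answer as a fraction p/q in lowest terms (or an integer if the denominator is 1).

Let h_i = expected steps to first reach 1 from state i.
Boundary: h_1 = 0.
First-step equations for the other states:
  h_0 = 1 + 1/10*h_0 + 3/5*h_1 + 3/10*h_2
  h_2 = 1 + 1/10*h_0 + 3/5*h_1 + 3/10*h_2

Substituting h_1 = 0 and rearranging gives the linear system (I - Q) h = 1:
  [9/10, -3/10] . (h_0, h_2) = 1
  [-1/10, 7/10] . (h_0, h_2) = 1

Solving yields:
  h_0 = 5/3
  h_2 = 5/3

Starting state is 0, so the expected hitting time is h_0 = 5/3.

Answer: 5/3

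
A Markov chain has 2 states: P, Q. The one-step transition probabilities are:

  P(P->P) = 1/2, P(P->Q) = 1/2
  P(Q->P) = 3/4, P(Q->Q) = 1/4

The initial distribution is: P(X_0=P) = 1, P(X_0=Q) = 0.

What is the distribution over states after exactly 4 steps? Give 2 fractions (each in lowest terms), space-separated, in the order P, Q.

Propagating the distribution step by step (d_{t+1} = d_t * P):
d_0 = (P=1, Q=0)
  d_1[P] = 1*1/2 + 0*3/4 = 1/2
  d_1[Q] = 1*1/2 + 0*1/4 = 1/2
d_1 = (P=1/2, Q=1/2)
  d_2[P] = 1/2*1/2 + 1/2*3/4 = 5/8
  d_2[Q] = 1/2*1/2 + 1/2*1/4 = 3/8
d_2 = (P=5/8, Q=3/8)
  d_3[P] = 5/8*1/2 + 3/8*3/4 = 19/32
  d_3[Q] = 5/8*1/2 + 3/8*1/4 = 13/32
d_3 = (P=19/32, Q=13/32)
  d_4[P] = 19/32*1/2 + 13/32*3/4 = 77/128
  d_4[Q] = 19/32*1/2 + 13/32*1/4 = 51/128
d_4 = (P=77/128, Q=51/128)

Answer: 77/128 51/128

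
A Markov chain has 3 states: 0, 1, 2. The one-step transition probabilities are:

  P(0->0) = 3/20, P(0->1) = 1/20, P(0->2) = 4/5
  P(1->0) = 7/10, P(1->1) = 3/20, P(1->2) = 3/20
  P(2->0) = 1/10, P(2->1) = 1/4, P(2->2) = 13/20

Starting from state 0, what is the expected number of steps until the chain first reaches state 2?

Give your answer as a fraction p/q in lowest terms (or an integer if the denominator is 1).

Let h_i = expected steps to first reach 2 from state i.
Boundary: h_2 = 0.
First-step equations for the other states:
  h_0 = 1 + 3/20*h_0 + 1/20*h_1 + 4/5*h_2
  h_1 = 1 + 7/10*h_0 + 3/20*h_1 + 3/20*h_2

Substituting h_2 = 0 and rearranging gives the linear system (I - Q) h = 1:
  [17/20, -1/20] . (h_0, h_1) = 1
  [-7/10, 17/20] . (h_0, h_1) = 1

Solving yields:
  h_0 = 72/55
  h_1 = 124/55

Starting state is 0, so the expected hitting time is h_0 = 72/55.

Answer: 72/55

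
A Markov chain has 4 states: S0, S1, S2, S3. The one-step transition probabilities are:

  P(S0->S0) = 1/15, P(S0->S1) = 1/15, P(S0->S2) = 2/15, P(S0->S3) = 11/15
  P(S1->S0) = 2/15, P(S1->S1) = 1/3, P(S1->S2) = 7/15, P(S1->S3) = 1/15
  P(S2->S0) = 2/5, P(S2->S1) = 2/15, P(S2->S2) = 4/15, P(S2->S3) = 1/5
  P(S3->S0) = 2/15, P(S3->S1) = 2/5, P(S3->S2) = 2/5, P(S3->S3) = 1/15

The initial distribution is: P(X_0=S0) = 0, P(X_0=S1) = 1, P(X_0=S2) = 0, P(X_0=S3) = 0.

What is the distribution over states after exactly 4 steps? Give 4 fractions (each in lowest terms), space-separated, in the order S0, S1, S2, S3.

Propagating the distribution step by step (d_{t+1} = d_t * P):
d_0 = (S0=0, S1=1, S2=0, S3=0)
  d_1[S0] = 0*1/15 + 1*2/15 + 0*2/5 + 0*2/15 = 2/15
  d_1[S1] = 0*1/15 + 1*1/3 + 0*2/15 + 0*2/5 = 1/3
  d_1[S2] = 0*2/15 + 1*7/15 + 0*4/15 + 0*2/5 = 7/15
  d_1[S3] = 0*11/15 + 1*1/15 + 0*1/5 + 0*1/15 = 1/15
d_1 = (S0=2/15, S1=1/3, S2=7/15, S3=1/15)
  d_2[S0] = 2/15*1/15 + 1/3*2/15 + 7/15*2/5 + 1/15*2/15 = 56/225
  d_2[S1] = 2/15*1/15 + 1/3*1/3 + 7/15*2/15 + 1/15*2/5 = 47/225
  d_2[S2] = 2/15*2/15 + 1/3*7/15 + 7/15*4/15 + 1/15*2/5 = 73/225
  d_2[S3] = 2/15*11/15 + 1/3*1/15 + 7/15*1/5 + 1/15*1/15 = 49/225
d_2 = (S0=56/225, S1=47/225, S2=73/225, S3=49/225)
  d_3[S0] = 56/225*1/15 + 47/225*2/15 + 73/225*2/5 + 49/225*2/15 = 686/3375
  d_3[S1] = 56/225*1/15 + 47/225*1/3 + 73/225*2/15 + 49/225*2/5 = 731/3375
  d_3[S2] = 56/225*2/15 + 47/225*7/15 + 73/225*4/15 + 49/225*2/5 = 1027/3375
  d_3[S3] = 56/225*11/15 + 47/225*1/15 + 73/225*1/5 + 49/225*1/15 = 931/3375
d_3 = (S0=686/3375, S1=731/3375, S2=1027/3375, S3=931/3375)
  d_4[S0] = 686/3375*1/15 + 731/3375*2/15 + 1027/3375*2/5 + 931/3375*2/15 = 10172/50625
  d_4[S1] = 686/3375*1/15 + 731/3375*1/3 + 1027/3375*2/15 + 931/3375*2/5 = 11981/50625
  d_4[S2] = 686/3375*2/15 + 731/3375*7/15 + 1027/3375*4/15 + 931/3375*2/5 = 16183/50625
  d_4[S3] = 686/3375*11/15 + 731/3375*1/15 + 1027/3375*1/5 + 931/3375*1/15 = 12289/50625
d_4 = (S0=10172/50625, S1=11981/50625, S2=16183/50625, S3=12289/50625)

Answer: 10172/50625 11981/50625 16183/50625 12289/50625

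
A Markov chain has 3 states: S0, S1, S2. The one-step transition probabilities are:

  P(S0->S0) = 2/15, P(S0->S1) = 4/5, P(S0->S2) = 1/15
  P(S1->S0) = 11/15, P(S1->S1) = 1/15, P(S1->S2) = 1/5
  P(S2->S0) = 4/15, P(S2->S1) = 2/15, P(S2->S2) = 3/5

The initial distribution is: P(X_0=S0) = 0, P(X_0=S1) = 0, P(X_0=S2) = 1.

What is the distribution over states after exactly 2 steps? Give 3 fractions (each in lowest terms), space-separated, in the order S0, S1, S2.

Propagating the distribution step by step (d_{t+1} = d_t * P):
d_0 = (S0=0, S1=0, S2=1)
  d_1[S0] = 0*2/15 + 0*11/15 + 1*4/15 = 4/15
  d_1[S1] = 0*4/5 + 0*1/15 + 1*2/15 = 2/15
  d_1[S2] = 0*1/15 + 0*1/5 + 1*3/5 = 3/5
d_1 = (S0=4/15, S1=2/15, S2=3/5)
  d_2[S0] = 4/15*2/15 + 2/15*11/15 + 3/5*4/15 = 22/75
  d_2[S1] = 4/15*4/5 + 2/15*1/15 + 3/5*2/15 = 68/225
  d_2[S2] = 4/15*1/15 + 2/15*1/5 + 3/5*3/5 = 91/225
d_2 = (S0=22/75, S1=68/225, S2=91/225)

Answer: 22/75 68/225 91/225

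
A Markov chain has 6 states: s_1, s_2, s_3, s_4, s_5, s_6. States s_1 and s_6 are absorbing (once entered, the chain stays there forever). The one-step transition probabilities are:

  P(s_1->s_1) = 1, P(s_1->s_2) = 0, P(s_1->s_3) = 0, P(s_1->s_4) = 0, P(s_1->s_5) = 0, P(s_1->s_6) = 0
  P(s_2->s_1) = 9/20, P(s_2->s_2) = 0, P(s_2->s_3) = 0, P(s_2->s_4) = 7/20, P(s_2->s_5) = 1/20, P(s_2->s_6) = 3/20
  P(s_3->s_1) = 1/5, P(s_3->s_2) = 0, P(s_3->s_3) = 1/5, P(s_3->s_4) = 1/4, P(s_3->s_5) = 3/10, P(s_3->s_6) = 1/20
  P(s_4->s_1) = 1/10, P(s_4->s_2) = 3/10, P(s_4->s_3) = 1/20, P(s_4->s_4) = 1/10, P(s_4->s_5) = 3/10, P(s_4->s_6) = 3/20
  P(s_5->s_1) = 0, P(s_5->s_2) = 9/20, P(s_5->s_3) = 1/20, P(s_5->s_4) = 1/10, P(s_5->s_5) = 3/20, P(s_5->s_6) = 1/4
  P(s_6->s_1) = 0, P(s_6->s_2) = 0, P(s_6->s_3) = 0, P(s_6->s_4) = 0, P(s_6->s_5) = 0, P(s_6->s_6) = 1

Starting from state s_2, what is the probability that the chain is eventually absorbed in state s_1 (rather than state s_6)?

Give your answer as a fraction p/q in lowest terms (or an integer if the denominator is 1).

Answer: 44743/69013

Derivation:
Let a_i = P(absorbed in s_1 | start in state i).
Boundary conditions: a_s_1 = 1, a_s_6 = 0.
For each transient state i, a_i = sum_j P(i->j) * a_j:
  a_s_2 = 9/20*a_s_1 + 0*a_s_2 + 0*a_s_3 + 7/20*a_s_4 + 1/20*a_s_5 + 3/20*a_s_6
  a_s_3 = 1/5*a_s_1 + 0*a_s_2 + 1/5*a_s_3 + 1/4*a_s_4 + 3/10*a_s_5 + 1/20*a_s_6
  a_s_4 = 1/10*a_s_1 + 3/10*a_s_2 + 1/20*a_s_3 + 1/10*a_s_4 + 3/10*a_s_5 + 3/20*a_s_6
  a_s_5 = 0*a_s_1 + 9/20*a_s_2 + 1/20*a_s_3 + 1/10*a_s_4 + 3/20*a_s_5 + 1/4*a_s_6

Substituting a_s_1 = 1 and a_s_6 = 0, rearrange to (I - Q) a = r where r[i] = P(i -> s_1):
  [1, 0, -7/20, -1/20] . (a_s_2, a_s_3, a_s_4, a_s_5) = 9/20
  [0, 4/5, -1/4, -3/10] . (a_s_2, a_s_3, a_s_4, a_s_5) = 1/5
  [-3/10, -1/20, 9/10, -3/10] . (a_s_2, a_s_3, a_s_4, a_s_5) = 1/10
  [-9/20, -1/20, -1/10, 17/20] . (a_s_2, a_s_3, a_s_4, a_s_5) = 0

Solving yields:
  a_s_2 = 44743/69013
  a_s_3 = 39418/69013
  a_s_4 = 34806/69013
  a_s_5 = 30101/69013

Starting state is s_2, so the absorption probability is a_s_2 = 44743/69013.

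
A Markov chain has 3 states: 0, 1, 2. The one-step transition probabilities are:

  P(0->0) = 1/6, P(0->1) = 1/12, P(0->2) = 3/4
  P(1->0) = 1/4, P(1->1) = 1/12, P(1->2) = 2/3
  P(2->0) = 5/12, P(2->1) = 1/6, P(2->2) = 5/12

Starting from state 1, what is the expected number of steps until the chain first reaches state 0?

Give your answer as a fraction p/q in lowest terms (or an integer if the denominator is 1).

Let h_i = expected steps to first reach 0 from state i.
Boundary: h_0 = 0.
First-step equations for the other states:
  h_1 = 1 + 1/4*h_0 + 1/12*h_1 + 2/3*h_2
  h_2 = 1 + 5/12*h_0 + 1/6*h_1 + 5/12*h_2

Substituting h_0 = 0 and rearranging gives the linear system (I - Q) h = 1:
  [11/12, -2/3] . (h_1, h_2) = 1
  [-1/6, 7/12] . (h_1, h_2) = 1

Solving yields:
  h_1 = 180/61
  h_2 = 156/61

Starting state is 1, so the expected hitting time is h_1 = 180/61.

Answer: 180/61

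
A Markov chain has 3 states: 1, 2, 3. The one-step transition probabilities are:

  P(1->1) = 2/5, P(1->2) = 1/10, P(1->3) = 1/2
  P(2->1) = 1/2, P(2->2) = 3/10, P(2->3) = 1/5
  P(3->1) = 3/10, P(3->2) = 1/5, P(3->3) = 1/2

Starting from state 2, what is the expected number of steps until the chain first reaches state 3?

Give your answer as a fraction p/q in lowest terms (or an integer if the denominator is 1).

Let h_i = expected steps to first reach 3 from state i.
Boundary: h_3 = 0.
First-step equations for the other states:
  h_1 = 1 + 2/5*h_1 + 1/10*h_2 + 1/2*h_3
  h_2 = 1 + 1/2*h_1 + 3/10*h_2 + 1/5*h_3

Substituting h_3 = 0 and rearranging gives the linear system (I - Q) h = 1:
  [3/5, -1/10] . (h_1, h_2) = 1
  [-1/2, 7/10] . (h_1, h_2) = 1

Solving yields:
  h_1 = 80/37
  h_2 = 110/37

Starting state is 2, so the expected hitting time is h_2 = 110/37.

Answer: 110/37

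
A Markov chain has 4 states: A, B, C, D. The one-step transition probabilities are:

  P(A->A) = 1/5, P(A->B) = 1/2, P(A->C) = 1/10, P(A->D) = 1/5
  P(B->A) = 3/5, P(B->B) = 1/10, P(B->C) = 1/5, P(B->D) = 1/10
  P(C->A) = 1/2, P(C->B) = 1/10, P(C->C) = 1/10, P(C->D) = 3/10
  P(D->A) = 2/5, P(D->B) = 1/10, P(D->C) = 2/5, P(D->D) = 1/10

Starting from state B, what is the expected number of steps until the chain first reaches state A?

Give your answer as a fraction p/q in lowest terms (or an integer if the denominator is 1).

Let h_i = expected steps to first reach A from state i.
Boundary: h_A = 0.
First-step equations for the other states:
  h_B = 1 + 3/5*h_A + 1/10*h_B + 1/5*h_C + 1/10*h_D
  h_C = 1 + 1/2*h_A + 1/10*h_B + 1/10*h_C + 3/10*h_D
  h_D = 1 + 2/5*h_A + 1/10*h_B + 2/5*h_C + 1/10*h_D

Substituting h_A = 0 and rearranging gives the linear system (I - Q) h = 1:
  [9/10, -1/5, -1/10] . (h_B, h_C, h_D) = 1
  [-1/10, 9/10, -3/10] . (h_B, h_C, h_D) = 1
  [-1/10, -2/5, 9/10] . (h_B, h_C, h_D) = 1

Solving yields:
  h_B = 265/146
  h_C = 150/73
  h_D = 325/146

Starting state is B, so the expected hitting time is h_B = 265/146.

Answer: 265/146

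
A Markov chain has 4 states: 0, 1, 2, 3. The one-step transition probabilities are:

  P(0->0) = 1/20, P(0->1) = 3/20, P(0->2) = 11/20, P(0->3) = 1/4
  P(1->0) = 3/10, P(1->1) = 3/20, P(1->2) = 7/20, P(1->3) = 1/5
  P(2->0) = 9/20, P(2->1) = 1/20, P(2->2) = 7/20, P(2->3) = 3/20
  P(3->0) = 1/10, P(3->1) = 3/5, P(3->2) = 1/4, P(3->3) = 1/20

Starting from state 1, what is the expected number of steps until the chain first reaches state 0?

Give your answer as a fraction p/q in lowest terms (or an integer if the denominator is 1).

Let h_i = expected steps to first reach 0 from state i.
Boundary: h_0 = 0.
First-step equations for the other states:
  h_1 = 1 + 3/10*h_0 + 3/20*h_1 + 7/20*h_2 + 1/5*h_3
  h_2 = 1 + 9/20*h_0 + 1/20*h_1 + 7/20*h_2 + 3/20*h_3
  h_3 = 1 + 1/10*h_0 + 3/5*h_1 + 1/4*h_2 + 1/20*h_3

Substituting h_0 = 0 and rearranging gives the linear system (I - Q) h = 1:
  [17/20, -7/20, -1/5] . (h_1, h_2, h_3) = 1
  [-1/20, 13/20, -3/20] . (h_1, h_2, h_3) = 1
  [-3/5, -1/4, 19/20] . (h_1, h_2, h_3) = 1

Solving yields:
  h_1 = 1832/583
  h_2 = 140/53
  h_3 = 2176/583

Starting state is 1, so the expected hitting time is h_1 = 1832/583.

Answer: 1832/583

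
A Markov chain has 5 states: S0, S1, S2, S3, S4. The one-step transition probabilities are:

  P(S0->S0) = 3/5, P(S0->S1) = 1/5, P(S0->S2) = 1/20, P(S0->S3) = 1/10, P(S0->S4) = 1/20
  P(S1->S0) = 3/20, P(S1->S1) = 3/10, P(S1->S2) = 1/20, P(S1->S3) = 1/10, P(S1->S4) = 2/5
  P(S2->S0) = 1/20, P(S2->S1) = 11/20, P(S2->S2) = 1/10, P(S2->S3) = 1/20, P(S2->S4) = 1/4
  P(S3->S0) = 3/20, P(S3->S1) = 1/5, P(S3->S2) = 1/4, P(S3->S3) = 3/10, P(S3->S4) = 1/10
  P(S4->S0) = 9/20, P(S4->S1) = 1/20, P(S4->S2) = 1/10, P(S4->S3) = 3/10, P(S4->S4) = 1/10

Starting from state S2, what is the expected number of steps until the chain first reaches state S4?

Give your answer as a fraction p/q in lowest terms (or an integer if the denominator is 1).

Let h_i = expected steps to first reach S4 from state i.
Boundary: h_S4 = 0.
First-step equations for the other states:
  h_S0 = 1 + 3/5*h_S0 + 1/5*h_S1 + 1/20*h_S2 + 1/10*h_S3 + 1/20*h_S4
  h_S1 = 1 + 3/20*h_S0 + 3/10*h_S1 + 1/20*h_S2 + 1/10*h_S3 + 2/5*h_S4
  h_S2 = 1 + 1/20*h_S0 + 11/20*h_S1 + 1/10*h_S2 + 1/20*h_S3 + 1/4*h_S4
  h_S3 = 1 + 3/20*h_S0 + 1/5*h_S1 + 1/4*h_S2 + 3/10*h_S3 + 1/10*h_S4

Substituting h_S4 = 0 and rearranging gives the linear system (I - Q) h = 1:
  [2/5, -1/5, -1/20, -1/10] . (h_S0, h_S1, h_S2, h_S3) = 1
  [-3/20, 7/10, -1/20, -1/10] . (h_S0, h_S1, h_S2, h_S3) = 1
  [-1/20, -11/20, 9/10, -1/20] . (h_S0, h_S1, h_S2, h_S3) = 1
  [-3/20, -1/5, -1/4, 7/10] . (h_S0, h_S1, h_S2, h_S3) = 1

Solving yields:
  h_S0 = 7920/1267
  h_S1 = 4840/1267
  h_S2 = 740/181
  h_S3 = 6740/1267

Starting state is S2, so the expected hitting time is h_S2 = 740/181.

Answer: 740/181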